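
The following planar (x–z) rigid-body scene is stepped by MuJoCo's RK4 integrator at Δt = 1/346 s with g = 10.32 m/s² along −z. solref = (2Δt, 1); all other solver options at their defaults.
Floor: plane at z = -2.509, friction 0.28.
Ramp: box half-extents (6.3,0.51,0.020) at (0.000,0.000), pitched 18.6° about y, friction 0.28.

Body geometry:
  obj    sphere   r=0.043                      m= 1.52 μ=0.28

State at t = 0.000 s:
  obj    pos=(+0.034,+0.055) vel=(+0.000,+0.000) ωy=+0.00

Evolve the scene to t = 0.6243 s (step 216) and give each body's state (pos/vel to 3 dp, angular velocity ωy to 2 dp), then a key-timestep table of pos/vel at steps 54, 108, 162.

State at t = 0.6243 s:
  obj    pos=(+0.468,-0.091) vel=(+1.391,-0.468) ωy=+34.13

Key-timestep trajectory:
   step    t(s)  obj.x    obj.z    obj.vx   obj.vz 
     54  0.1561   +0.061  +0.046  +0.348  -0.117
    108  0.3121   +0.143  +0.018  +0.696  -0.234
    162  0.4682   +0.278  -0.027  +1.043  -0.351


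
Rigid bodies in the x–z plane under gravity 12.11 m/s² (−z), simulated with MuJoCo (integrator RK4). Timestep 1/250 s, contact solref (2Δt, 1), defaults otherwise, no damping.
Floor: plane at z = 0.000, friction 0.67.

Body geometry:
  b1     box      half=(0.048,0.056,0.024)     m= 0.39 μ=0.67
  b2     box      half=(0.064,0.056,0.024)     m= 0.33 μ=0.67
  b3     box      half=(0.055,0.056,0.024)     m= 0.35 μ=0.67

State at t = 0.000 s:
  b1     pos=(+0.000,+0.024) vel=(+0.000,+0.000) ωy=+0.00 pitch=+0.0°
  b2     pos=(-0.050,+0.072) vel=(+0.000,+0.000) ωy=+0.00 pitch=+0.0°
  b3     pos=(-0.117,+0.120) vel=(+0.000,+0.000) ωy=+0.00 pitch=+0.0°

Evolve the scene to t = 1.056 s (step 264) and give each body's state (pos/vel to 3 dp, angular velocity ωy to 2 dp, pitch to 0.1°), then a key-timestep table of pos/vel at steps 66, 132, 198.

State at t = 1.056 s:
  b1     pos=(+0.001,+0.024) vel=(+0.000,+0.000) ωy=+0.00 pitch=+0.0°
  b2     pos=(-0.066,+0.063) vel=(+0.000,+0.000) ωy=+0.01 pitch=-46.4°
  b3     pos=(-0.151,+0.053) vel=(+0.000,+0.000) ωy=+0.00 pitch=-39.3°

Key-timestep trajectory:
   step    t(s)  b1.x    b1.z    b1.vx   b1.vz   b2.x    b2.z    b2.vx   b2.vz   b3.x    b3.z    b3.vx   b3.vz 
     66  0.2640   +0.000  +0.024  +0.000  +0.000   -0.066  +0.063  -0.032  -0.003   -0.151  +0.054  -0.016  +0.007
    132  0.5280   +0.000  +0.024  +0.000  +0.000   -0.066  +0.063  +0.001  -0.001   -0.151  +0.053  +0.000  +0.000
    198  0.7920   +0.000  +0.024  +0.000  +0.000   -0.066  +0.063  +0.000  +0.000   -0.151  +0.053  +0.000  +0.000


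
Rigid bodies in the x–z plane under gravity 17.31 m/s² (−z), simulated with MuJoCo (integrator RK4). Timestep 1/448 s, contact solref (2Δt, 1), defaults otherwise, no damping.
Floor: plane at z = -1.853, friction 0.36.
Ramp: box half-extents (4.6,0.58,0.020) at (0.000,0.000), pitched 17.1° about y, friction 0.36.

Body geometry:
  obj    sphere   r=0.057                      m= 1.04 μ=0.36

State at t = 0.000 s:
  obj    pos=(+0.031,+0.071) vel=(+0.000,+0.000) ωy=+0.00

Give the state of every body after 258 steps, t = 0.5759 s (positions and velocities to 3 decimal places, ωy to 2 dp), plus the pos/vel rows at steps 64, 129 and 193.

State at t = 0.5759 s:
  obj    pos=(+0.607,-0.106) vel=(+2.001,-0.616) ωy=+36.73

Key-timestep trajectory:
   step    t(s)  obj.x    obj.z    obj.vx   obj.vz 
     64  0.1429   +0.066  +0.060  +0.497  -0.153
    129  0.2879   +0.175  +0.027  +1.001  -0.308
    193  0.4308   +0.354  -0.028  +1.497  -0.461


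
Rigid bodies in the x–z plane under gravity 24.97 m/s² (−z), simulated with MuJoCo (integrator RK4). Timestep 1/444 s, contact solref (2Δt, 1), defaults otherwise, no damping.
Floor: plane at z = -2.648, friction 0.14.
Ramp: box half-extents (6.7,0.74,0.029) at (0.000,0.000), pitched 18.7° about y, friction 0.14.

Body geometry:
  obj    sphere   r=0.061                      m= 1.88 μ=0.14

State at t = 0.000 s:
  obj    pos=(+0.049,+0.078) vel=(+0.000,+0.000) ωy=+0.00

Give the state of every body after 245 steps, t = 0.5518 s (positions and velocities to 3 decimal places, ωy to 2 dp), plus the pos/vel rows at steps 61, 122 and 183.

State at t = 0.5518 s:
  obj    pos=(+0.874,-0.201) vel=(+2.989,-1.012) ωy=+51.72

Key-timestep trajectory:
   step    t(s)  obj.x    obj.z    obj.vx   obj.vz 
     61  0.1374   +0.100  +0.061  +0.744  -0.252
    122  0.2748   +0.254  +0.009  +1.488  -0.504
    183  0.4122   +0.509  -0.077  +2.233  -0.756


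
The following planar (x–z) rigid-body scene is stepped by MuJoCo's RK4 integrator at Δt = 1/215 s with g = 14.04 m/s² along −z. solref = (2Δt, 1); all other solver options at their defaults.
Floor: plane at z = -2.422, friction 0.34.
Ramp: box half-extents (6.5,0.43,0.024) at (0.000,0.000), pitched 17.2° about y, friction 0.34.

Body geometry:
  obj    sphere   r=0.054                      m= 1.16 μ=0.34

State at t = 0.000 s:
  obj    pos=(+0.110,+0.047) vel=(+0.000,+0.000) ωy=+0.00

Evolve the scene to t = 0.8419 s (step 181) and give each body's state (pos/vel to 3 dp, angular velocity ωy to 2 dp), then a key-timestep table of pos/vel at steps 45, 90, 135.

State at t = 0.8419 s:
  obj    pos=(+1.114,-0.263) vel=(+2.385,-0.738) ωy=+46.22

Key-timestep trajectory:
   step    t(s)  obj.x    obj.z    obj.vx   obj.vz 
     45  0.2093   +0.172  +0.028  +0.593  -0.184
     90  0.4186   +0.358  -0.029  +1.186  -0.367
    135  0.6279   +0.669  -0.125  +1.779  -0.551


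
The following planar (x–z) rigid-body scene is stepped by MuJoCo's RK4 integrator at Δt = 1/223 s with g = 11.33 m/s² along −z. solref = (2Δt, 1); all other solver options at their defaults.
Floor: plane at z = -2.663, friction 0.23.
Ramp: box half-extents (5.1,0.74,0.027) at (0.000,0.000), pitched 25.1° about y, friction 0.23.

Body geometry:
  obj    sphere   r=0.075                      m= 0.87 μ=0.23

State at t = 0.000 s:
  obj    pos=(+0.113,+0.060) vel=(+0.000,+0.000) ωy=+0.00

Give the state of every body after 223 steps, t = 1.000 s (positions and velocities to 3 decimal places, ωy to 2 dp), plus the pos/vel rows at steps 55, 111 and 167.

State at t = 1.000 s:
  obj    pos=(+1.668,-0.668) vel=(+3.109,-1.456) ωy=+45.76

Key-timestep trajectory:
   step    t(s)  obj.x    obj.z    obj.vx   obj.vz 
     55  0.2466   +0.208  +0.015  +0.767  -0.359
    111  0.4978   +0.498  -0.121  +1.548  -0.725
    167  0.7489   +0.985  -0.349  +2.328  -1.091


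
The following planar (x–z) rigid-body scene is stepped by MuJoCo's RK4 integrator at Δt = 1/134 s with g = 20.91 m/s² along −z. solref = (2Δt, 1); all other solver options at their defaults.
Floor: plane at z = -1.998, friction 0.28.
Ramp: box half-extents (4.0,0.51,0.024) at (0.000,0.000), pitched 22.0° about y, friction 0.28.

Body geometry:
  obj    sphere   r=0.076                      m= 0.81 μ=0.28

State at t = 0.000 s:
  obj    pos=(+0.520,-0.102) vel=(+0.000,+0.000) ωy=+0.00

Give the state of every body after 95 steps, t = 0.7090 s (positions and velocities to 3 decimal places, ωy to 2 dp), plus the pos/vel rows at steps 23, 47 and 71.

State at t = 0.7090 s:
  obj    pos=(+1.824,-0.629) vel=(+3.678,-1.486) ωy=+52.18

Key-timestep trajectory:
   step    t(s)  obj.x    obj.z    obj.vx   obj.vz 
     23  0.1716   +0.596  -0.133  +0.891  -0.360
     47  0.3507   +0.839  -0.231  +1.820  -0.735
     71  0.5299   +1.248  -0.397  +2.749  -1.111


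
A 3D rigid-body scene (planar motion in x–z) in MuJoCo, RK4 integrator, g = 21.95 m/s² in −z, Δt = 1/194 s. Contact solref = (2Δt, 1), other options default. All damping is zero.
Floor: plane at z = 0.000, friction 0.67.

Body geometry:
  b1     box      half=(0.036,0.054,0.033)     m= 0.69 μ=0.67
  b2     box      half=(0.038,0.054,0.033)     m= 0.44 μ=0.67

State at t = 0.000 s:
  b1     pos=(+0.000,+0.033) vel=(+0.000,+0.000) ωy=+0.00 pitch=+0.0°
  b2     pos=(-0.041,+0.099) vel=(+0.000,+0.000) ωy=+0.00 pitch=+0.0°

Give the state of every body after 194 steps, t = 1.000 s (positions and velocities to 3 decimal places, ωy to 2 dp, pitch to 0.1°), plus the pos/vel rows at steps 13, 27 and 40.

State at t = 1.000 s:
  b1     pos=(+0.000,+0.033) vel=(+0.000,+0.000) ωy=+0.00 pitch=+0.0°
  b2     pos=(-0.081,+0.038) vel=(+0.000,+0.000) ωy=+0.00 pitch=-90.0°

Key-timestep trajectory:
   step    t(s)  b1.x    b1.z    b1.vx   b1.vz   b2.x    b2.z    b2.vx   b2.vz 
     13  0.0670   +0.000  +0.033  +0.000  +0.001   -0.046  +0.098  -0.155  -0.043
     27  0.1392   +0.000  +0.033  +0.000  +0.000   -0.066  +0.081  -0.373  -0.634
     40  0.2062   +0.000  +0.033  +0.000  +0.000   -0.082  +0.035  +0.059  +0.172


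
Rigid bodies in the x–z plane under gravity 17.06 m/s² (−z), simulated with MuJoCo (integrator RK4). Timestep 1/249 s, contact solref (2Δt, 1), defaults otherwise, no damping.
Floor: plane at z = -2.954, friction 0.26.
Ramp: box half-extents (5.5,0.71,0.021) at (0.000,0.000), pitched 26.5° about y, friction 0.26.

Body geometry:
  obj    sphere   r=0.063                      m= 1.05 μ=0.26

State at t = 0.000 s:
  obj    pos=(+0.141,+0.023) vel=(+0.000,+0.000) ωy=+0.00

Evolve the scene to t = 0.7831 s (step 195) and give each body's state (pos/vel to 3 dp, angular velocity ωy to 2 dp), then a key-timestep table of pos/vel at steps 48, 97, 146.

State at t = 0.7831 s:
  obj    pos=(+1.633,-0.721) vel=(+3.811,-1.900) ωy=+67.57

Key-timestep trajectory:
   step    t(s)  obj.x    obj.z    obj.vx   obj.vz 
     48  0.1928   +0.232  -0.022  +0.938  -0.468
     97  0.3896   +0.511  -0.161  +1.896  -0.945
    146  0.5863   +0.978  -0.394  +2.853  -1.423


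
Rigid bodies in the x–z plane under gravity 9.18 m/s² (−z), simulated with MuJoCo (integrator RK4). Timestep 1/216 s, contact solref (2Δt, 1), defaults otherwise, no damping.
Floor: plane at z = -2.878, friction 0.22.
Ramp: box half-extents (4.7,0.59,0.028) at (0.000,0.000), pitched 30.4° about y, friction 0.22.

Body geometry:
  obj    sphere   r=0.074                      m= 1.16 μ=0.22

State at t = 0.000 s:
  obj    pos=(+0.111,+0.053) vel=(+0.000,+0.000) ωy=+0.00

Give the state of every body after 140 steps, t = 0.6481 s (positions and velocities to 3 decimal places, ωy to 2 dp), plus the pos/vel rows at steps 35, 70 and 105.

State at t = 0.6481 s:
  obj    pos=(+0.712,-0.300) vel=(+1.855,-1.088) ωy=+29.05

Key-timestep trajectory:
   step    t(s)  obj.x    obj.z    obj.vx   obj.vz 
     35  0.1620   +0.149  +0.031  +0.464  -0.272
     70  0.3241   +0.261  -0.035  +0.928  -0.544
    105  0.4861   +0.449  -0.145  +1.391  -0.816


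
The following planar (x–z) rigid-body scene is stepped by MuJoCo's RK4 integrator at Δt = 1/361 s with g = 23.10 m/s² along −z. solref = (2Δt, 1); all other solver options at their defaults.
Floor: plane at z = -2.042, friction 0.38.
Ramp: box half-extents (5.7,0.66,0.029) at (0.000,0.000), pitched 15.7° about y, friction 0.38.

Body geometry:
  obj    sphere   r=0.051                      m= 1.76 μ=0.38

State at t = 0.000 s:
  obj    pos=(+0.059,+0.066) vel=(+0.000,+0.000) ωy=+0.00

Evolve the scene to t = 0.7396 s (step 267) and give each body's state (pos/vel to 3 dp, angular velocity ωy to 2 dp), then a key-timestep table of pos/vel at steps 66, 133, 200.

State at t = 0.7396 s:
  obj    pos=(+1.235,-0.264) vel=(+3.179,-0.894) ωy=+64.74

Key-timestep trajectory:
   step    t(s)  obj.x    obj.z    obj.vx   obj.vz 
     66  0.1828   +0.131  +0.046  +0.786  -0.221
    133  0.3684   +0.351  -0.016  +1.584  -0.445
    200  0.5540   +0.719  -0.119  +2.381  -0.669


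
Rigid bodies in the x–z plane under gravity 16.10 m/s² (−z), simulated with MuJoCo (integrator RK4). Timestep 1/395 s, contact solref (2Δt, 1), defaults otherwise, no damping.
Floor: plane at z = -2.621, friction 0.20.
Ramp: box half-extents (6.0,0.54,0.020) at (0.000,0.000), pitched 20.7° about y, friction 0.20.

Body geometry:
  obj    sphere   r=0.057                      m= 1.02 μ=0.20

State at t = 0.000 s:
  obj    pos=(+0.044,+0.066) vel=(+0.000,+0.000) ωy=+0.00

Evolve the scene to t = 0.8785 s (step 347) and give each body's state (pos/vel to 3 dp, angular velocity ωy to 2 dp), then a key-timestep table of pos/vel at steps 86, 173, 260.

State at t = 0.8785 s:
  obj    pos=(+1.511,-0.489) vel=(+3.341,-1.262) ωy=+62.64

Key-timestep trajectory:
   step    t(s)  obj.x    obj.z    obj.vx   obj.vz 
     86  0.2177   +0.134  +0.032  +0.828  -0.313
    173  0.4380   +0.409  -0.072  +1.666  -0.629
    260  0.6582   +0.868  -0.246  +2.503  -0.946


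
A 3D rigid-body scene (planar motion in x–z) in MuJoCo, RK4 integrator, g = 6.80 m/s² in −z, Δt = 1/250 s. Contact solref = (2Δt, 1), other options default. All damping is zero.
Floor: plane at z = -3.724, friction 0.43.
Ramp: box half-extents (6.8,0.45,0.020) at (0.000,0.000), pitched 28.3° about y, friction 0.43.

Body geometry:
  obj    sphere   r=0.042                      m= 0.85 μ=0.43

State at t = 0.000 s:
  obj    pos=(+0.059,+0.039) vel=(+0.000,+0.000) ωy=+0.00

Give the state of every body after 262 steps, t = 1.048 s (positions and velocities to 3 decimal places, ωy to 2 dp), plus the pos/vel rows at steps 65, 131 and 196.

State at t = 1.048 s:
  obj    pos=(+1.172,-0.561) vel=(+2.125,-1.144) ωy=+57.45

Key-timestep trajectory:
   step    t(s)  obj.x    obj.z    obj.vx   obj.vz 
     65  0.2600   +0.127  +0.002  +0.527  -0.284
    131  0.5240   +0.337  -0.111  +1.062  -0.572
    196  0.7840   +0.682  -0.297  +1.590  -0.856


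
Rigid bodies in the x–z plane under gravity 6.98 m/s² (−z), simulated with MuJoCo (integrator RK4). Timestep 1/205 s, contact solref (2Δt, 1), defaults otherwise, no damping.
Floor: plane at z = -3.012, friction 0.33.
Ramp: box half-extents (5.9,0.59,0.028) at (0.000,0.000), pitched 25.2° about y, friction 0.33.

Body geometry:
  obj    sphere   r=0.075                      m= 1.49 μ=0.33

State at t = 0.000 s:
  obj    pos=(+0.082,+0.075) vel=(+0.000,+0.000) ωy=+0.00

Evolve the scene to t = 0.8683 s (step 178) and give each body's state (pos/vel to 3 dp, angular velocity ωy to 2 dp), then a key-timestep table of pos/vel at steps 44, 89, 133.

State at t = 0.8683 s:
  obj    pos=(+0.806,-0.266) vel=(+1.668,-0.785) ωy=+24.57

Key-timestep trajectory:
   step    t(s)  obj.x    obj.z    obj.vx   obj.vz 
     44  0.2146   +0.126  +0.054  +0.412  -0.194
     89  0.4341   +0.263  -0.010  +0.834  -0.392
    133  0.6488   +0.486  -0.115  +1.246  -0.586


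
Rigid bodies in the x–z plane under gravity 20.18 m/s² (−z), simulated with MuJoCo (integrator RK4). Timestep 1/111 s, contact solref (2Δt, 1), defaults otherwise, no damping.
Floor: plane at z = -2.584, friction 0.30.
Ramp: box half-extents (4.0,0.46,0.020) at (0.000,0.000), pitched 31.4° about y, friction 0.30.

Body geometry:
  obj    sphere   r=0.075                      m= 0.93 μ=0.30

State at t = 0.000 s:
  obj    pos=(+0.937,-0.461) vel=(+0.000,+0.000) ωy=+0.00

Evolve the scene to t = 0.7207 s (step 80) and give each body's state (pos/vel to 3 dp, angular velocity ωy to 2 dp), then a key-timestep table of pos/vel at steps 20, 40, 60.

State at t = 0.7207 s:
  obj    pos=(+2.602,-1.477) vel=(+4.620,-2.820) ωy=+72.13

Key-timestep trajectory:
   step    t(s)  obj.x    obj.z    obj.vx   obj.vz 
     20  0.1802   +1.041  -0.524  +1.156  -0.705
     40  0.3604   +1.354  -0.715  +2.311  -1.410
     60  0.5405   +1.874  -1.033  +3.465  -2.115


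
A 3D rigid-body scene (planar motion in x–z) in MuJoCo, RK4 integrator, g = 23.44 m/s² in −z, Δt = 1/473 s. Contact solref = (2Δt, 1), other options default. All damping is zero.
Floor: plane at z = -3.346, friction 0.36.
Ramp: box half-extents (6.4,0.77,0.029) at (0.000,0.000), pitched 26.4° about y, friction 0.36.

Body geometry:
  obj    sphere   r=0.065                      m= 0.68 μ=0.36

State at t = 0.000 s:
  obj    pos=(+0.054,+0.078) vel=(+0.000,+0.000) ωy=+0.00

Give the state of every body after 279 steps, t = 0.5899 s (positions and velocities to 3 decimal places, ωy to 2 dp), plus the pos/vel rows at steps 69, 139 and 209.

State at t = 0.5899 s:
  obj    pos=(+1.214,-0.498) vel=(+3.933,-1.953) ωy=+67.55

Key-timestep trajectory:
   step    t(s)  obj.x    obj.z    obj.vx   obj.vz 
     69  0.1459   +0.125  +0.043  +0.973  -0.483
    139  0.2939   +0.342  -0.065  +1.960  -0.973
    209  0.4419   +0.705  -0.245  +2.947  -1.463


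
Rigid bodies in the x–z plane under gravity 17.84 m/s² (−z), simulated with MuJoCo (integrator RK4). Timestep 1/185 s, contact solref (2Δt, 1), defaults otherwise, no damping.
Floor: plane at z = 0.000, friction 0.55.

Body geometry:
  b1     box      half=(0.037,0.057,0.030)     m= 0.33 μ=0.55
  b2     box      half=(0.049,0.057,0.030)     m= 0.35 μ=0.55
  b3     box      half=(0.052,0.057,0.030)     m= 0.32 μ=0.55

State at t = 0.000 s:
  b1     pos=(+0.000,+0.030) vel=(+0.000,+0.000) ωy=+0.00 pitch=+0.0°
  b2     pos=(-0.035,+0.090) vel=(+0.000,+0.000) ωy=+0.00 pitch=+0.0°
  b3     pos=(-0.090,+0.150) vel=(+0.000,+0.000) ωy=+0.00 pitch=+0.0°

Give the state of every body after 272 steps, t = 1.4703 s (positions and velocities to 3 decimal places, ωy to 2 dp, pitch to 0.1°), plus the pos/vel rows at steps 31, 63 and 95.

State at t = 1.4703 s:
  b1     pos=(+0.000,+0.030) vel=(+0.000,+0.000) ωy=+0.00 pitch=+0.0°
  b2     pos=(-0.080,+0.049) vel=(+0.000,+0.000) ωy=+0.00 pitch=-90.0°
  b3     pos=(-0.188,+0.052) vel=(+0.000,+0.000) ωy=+0.00 pitch=-90.0°

Key-timestep trajectory:
   step    t(s)  b1.x    b1.z    b1.vx   b1.vz   b2.x    b2.z    b2.vx   b2.vz   b3.x    b3.z    b3.vx   b3.vz 
     31  0.1676   +0.000  +0.030  +0.000  +0.000   -0.066  +0.070  -0.350  -0.712   -0.156  +0.055  -0.462  -0.126
     63  0.3405   +0.000  +0.030  +0.000  +0.000   -0.104  +0.057  -0.012  +0.001   -0.204  +0.058  +0.032  -0.008
     95  0.5135   +0.000  +0.030  +0.000  +0.000   -0.077  +0.049  +0.111  +0.105   -0.187  +0.052  -0.209  -0.135


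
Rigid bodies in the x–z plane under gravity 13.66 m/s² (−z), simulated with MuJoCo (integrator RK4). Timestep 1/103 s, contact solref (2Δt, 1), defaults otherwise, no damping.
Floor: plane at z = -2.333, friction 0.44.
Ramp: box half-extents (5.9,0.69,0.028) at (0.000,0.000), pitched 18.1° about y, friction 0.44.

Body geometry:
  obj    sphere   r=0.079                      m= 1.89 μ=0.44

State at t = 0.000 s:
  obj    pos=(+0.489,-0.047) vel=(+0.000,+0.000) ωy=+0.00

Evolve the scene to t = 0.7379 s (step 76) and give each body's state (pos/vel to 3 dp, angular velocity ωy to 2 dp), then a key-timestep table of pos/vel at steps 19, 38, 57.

State at t = 0.7379 s:
  obj    pos=(+1.273,-0.304) vel=(+2.126,-0.695) ωy=+28.30

Key-timestep trajectory:
   step    t(s)  obj.x    obj.z    obj.vx   obj.vz 
     19  0.1845   +0.538  -0.063  +0.532  -0.174
     38  0.3689   +0.685  -0.111  +1.063  -0.347
     57  0.5534   +0.930  -0.192  +1.594  -0.521


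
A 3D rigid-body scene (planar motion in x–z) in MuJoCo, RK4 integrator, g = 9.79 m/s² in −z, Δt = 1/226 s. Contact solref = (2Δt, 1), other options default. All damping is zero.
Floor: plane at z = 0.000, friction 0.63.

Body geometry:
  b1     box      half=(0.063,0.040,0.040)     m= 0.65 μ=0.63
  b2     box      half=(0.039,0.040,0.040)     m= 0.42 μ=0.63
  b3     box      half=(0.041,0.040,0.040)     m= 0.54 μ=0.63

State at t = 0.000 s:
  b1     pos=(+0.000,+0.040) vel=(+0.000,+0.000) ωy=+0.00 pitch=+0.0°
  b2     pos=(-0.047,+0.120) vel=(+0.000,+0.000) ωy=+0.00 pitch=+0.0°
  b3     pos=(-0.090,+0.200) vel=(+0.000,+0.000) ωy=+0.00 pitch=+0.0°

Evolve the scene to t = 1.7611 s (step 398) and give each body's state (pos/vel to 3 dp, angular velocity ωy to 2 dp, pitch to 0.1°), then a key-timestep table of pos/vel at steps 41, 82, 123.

State at t = 1.7611 s:
  b1     pos=(+0.000,+0.040) vel=(+0.000,+0.000) ωy=+0.00 pitch=+0.0°
  b2     pos=(-0.111,+0.039) vel=(+0.000,+0.000) ωy=+0.00 pitch=-90.0°
  b3     pos=(-0.220,+0.041) vel=(+0.000,+0.000) ωy=+0.00 pitch=-90.0°

Key-timestep trajectory:
   step    t(s)  b1.x    b1.z    b1.vx   b1.vz   b2.x    b2.z    b2.vx   b2.vz   b3.x    b3.z    b3.vx   b3.vz 
     41  0.1814   +0.000  +0.040  +0.000  +0.000   -0.054  +0.122  -0.093  +0.020   -0.110  +0.194  -0.253  -0.104
     82  0.3628   +0.000  +0.040  +0.000  +0.000   -0.094  +0.109  -0.352  -0.394   -0.190  +0.103  -0.523  -1.199
    123  0.5442   +0.000  +0.040  +0.000  +0.000   -0.111  +0.039  +0.002  +0.010   -0.233  +0.050  +0.084  -0.045


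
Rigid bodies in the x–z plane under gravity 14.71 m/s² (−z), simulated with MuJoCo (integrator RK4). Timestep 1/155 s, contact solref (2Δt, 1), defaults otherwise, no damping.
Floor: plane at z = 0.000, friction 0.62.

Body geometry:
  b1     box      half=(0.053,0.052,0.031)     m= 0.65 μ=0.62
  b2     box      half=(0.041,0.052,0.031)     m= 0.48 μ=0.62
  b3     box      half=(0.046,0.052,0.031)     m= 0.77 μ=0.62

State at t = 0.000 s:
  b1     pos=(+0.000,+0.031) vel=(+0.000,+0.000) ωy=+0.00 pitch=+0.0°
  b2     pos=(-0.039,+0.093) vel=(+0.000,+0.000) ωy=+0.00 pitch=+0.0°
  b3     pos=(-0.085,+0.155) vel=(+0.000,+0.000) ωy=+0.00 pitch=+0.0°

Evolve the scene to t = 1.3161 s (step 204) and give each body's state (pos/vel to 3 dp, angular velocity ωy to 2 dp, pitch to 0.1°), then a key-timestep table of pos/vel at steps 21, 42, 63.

State at t = 1.3161 s:
  b1     pos=(+0.000,+0.031) vel=(+0.000,+0.000) ωy=+0.00 pitch=+0.0°
  b2     pos=(-0.091,+0.041) vel=(+0.000,+0.000) ωy=+0.00 pitch=-90.0°
  b3     pos=(-0.265,+0.031) vel=(+0.000,+0.000) ωy=+0.00 pitch=+180.0°

Key-timestep trajectory:
   step    t(s)  b1.x    b1.z    b1.vx   b1.vz   b2.x    b2.z    b2.vx   b2.vz   b3.x    b3.z    b3.vx   b3.vz 
     21  0.1355   +0.000  +0.031  +0.002  +0.000   -0.049  +0.096  -0.195  +0.024   -0.113  +0.139  -0.459  -0.336
     42  0.2710   +0.000  +0.031  +0.000  +0.000   -0.094  +0.045  -0.378  -1.190   -0.192  +0.046  -0.466  +0.324
     63  0.4065   +0.000  +0.031  +0.000  +0.000   -0.091  +0.041  +0.000  +0.000   -0.251  +0.044  -0.527  -0.369


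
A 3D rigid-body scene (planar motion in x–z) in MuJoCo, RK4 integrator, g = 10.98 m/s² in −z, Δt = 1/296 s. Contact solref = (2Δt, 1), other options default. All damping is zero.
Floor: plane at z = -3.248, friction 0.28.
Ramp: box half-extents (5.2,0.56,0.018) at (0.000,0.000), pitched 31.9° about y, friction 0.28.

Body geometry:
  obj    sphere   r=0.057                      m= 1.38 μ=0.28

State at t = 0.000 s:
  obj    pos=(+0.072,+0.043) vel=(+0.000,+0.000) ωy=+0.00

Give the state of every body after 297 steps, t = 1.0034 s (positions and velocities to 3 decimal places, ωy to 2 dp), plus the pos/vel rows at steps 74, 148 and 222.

State at t = 1.0034 s:
  obj    pos=(+1.844,-1.059) vel=(+3.531,-2.198) ωy=+72.94

Key-timestep trajectory:
   step    t(s)  obj.x    obj.z    obj.vx   obj.vz 
     74  0.2500   +0.182  -0.025  +0.880  -0.548
    148  0.5000   +0.512  -0.230  +1.759  -1.095
    222  0.7500   +1.062  -0.573  +2.639  -1.643


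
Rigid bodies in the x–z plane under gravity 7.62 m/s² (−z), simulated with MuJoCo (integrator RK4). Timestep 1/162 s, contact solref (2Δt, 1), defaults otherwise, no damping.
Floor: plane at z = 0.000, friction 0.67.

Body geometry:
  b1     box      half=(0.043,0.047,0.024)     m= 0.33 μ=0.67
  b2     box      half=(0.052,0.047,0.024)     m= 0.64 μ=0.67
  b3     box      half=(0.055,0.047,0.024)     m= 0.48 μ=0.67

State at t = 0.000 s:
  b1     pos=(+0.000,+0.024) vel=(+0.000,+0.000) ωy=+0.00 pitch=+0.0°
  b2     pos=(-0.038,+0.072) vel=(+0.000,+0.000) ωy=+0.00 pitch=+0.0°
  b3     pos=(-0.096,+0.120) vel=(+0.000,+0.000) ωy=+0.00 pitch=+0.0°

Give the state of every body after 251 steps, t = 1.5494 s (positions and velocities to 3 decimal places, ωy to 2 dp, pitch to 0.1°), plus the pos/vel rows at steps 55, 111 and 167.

State at t = 1.5494 s:
  b1     pos=(+0.000,+0.024) vel=(+0.000,+0.000) ωy=+0.00 pitch=+0.0°
  b2     pos=(-0.086,+0.052) vel=(+0.000,+0.000) ωy=+0.00 pitch=-90.0°
  b3     pos=(-0.181,+0.055) vel=(+0.000,+0.000) ωy=+0.00 pitch=-90.0°

Key-timestep trajectory:
   step    t(s)  b1.x    b1.z    b1.vx   b1.vz   b2.x    b2.z    b2.vx   b2.vz   b3.x    b3.z    b3.vx   b3.vz 
     55  0.3395   +0.000  +0.024  +0.000  +0.000   -0.079  +0.055  -0.097  -0.041   -0.147  +0.059  -0.140  +0.016
    111  0.6852   +0.000  +0.024  +0.000  +0.000   -0.086  +0.052  +0.000  +0.000   -0.192  +0.059  +0.022  -0.005
    167  1.0309   +0.000  +0.024  +0.000  +0.000   -0.086  +0.052  +0.000  +0.000   -0.184  +0.056  -0.008  +0.007


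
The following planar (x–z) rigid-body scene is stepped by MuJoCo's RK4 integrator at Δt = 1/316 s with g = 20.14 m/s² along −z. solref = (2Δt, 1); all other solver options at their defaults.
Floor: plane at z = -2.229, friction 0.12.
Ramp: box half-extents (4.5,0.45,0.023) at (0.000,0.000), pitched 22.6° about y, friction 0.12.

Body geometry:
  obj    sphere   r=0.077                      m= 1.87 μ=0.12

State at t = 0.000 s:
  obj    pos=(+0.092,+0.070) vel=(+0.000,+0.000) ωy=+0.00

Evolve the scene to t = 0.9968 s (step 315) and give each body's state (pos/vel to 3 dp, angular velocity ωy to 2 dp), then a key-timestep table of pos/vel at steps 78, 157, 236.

State at t = 0.9968 s:
  obj    pos=(+2.628,-0.986) vel=(+5.088,-2.118) ωy=+71.56

Key-timestep trajectory:
   step    t(s)  obj.x    obj.z    obj.vx   obj.vz 
     78  0.2468   +0.248  +0.005  +1.260  -0.525
    157  0.4968   +0.722  -0.192  +2.536  -1.056
    236  0.7468   +1.516  -0.523  +3.812  -1.587


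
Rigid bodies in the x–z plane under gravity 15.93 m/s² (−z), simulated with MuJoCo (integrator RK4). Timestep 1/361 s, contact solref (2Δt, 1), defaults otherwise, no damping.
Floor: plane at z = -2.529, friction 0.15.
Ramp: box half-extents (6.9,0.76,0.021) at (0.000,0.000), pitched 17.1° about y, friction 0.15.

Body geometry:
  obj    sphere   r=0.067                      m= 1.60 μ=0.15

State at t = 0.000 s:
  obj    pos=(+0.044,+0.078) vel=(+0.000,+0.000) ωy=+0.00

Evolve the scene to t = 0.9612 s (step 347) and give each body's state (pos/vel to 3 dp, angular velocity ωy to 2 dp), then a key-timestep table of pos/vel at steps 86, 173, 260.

State at t = 0.9612 s:
  obj    pos=(+1.522,-0.376) vel=(+3.074,-0.946) ωy=+47.99

Key-timestep trajectory:
   step    t(s)  obj.x    obj.z    obj.vx   obj.vz 
     86  0.2382   +0.135  +0.051  +0.762  -0.234
    173  0.4792   +0.411  -0.034  +1.533  -0.471
    260  0.7202   +0.874  -0.177  +2.303  -0.709


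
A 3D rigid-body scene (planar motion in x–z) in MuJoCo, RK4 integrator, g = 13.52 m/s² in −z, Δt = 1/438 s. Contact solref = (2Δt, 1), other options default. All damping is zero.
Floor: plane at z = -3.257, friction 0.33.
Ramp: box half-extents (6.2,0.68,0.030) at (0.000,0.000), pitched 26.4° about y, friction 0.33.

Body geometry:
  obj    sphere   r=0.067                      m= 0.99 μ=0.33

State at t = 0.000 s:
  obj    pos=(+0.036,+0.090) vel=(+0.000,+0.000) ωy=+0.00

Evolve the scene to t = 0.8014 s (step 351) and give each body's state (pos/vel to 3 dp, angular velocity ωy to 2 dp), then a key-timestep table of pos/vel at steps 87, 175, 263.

State at t = 0.8014 s:
  obj    pos=(+1.271,-0.523) vel=(+3.082,-1.530) ωy=+51.35

Key-timestep trajectory:
   step    t(s)  obj.x    obj.z    obj.vx   obj.vz 
     87  0.1986   +0.112  +0.053  +0.764  -0.379
    175  0.3995   +0.343  -0.062  +1.537  -0.763
    263  0.6005   +0.730  -0.254  +2.309  -1.146


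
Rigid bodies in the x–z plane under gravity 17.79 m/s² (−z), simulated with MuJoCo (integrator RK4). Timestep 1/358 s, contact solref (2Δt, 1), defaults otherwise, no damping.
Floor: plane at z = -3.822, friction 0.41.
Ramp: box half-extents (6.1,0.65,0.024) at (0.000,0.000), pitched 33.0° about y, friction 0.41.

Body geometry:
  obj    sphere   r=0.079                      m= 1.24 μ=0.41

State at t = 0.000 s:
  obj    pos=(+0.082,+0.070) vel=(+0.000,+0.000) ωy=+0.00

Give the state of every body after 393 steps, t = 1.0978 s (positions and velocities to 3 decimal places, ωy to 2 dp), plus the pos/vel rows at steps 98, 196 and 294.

State at t = 1.0978 s:
  obj    pos=(+3.579,-2.202) vel=(+6.372,-4.138) ωy=+96.16

Key-timestep trajectory:
   step    t(s)  obj.x    obj.z    obj.vx   obj.vz 
     98  0.2737   +0.299  -0.072  +1.589  -1.032
    196  0.5475   +0.952  -0.495  +3.178  -2.064
    294  0.8212   +2.039  -1.202  +4.767  -3.096


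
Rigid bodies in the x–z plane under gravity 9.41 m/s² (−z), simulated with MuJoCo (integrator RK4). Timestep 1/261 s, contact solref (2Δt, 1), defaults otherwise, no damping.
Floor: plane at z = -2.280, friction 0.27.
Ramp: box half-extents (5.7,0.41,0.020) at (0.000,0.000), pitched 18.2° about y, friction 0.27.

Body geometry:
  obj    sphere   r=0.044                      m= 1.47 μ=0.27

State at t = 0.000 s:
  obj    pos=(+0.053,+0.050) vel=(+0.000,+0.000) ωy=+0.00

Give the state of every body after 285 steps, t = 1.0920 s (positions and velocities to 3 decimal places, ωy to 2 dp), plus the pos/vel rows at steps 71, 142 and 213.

State at t = 1.0920 s:
  obj    pos=(+1.242,-0.341) vel=(+2.178,-0.716) ωy=+52.09

Key-timestep trajectory:
   step    t(s)  obj.x    obj.z    obj.vx   obj.vz 
     71  0.2720   +0.127  +0.026  +0.543  -0.178
    142  0.5441   +0.348  -0.047  +1.085  -0.357
    213  0.8161   +0.717  -0.168  +1.628  -0.535


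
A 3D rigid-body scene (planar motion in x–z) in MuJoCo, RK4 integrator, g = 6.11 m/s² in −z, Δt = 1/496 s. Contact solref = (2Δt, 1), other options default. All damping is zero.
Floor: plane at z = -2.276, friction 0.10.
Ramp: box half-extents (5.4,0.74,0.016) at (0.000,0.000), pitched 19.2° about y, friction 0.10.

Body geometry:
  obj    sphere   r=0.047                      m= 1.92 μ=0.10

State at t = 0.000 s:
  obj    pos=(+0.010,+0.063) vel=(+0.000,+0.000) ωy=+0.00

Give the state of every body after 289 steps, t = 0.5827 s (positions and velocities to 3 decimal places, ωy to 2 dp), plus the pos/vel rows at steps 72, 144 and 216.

State at t = 0.5827 s:
  obj    pos=(+0.241,-0.017) vel=(+0.790,-0.274) ωy=+17.78

Key-timestep trajectory:
   step    t(s)  obj.x    obj.z    obj.vx   obj.vz 
     72  0.1452   +0.025  +0.058  +0.198  -0.070
    144  0.2903   +0.068  +0.043  +0.394  -0.138
    216  0.4355   +0.139  +0.018  +0.591  -0.205


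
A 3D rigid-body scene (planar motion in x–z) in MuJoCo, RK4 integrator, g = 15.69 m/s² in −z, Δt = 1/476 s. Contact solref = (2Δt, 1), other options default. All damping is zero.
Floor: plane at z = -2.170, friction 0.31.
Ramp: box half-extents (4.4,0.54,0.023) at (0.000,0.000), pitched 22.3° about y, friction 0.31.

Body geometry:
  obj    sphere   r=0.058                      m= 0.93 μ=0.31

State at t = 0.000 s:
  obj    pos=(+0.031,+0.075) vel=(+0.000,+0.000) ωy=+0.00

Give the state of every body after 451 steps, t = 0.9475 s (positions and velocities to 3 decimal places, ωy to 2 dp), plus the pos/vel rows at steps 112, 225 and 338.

State at t = 0.9475 s:
  obj    pos=(+1.797,-0.650) vel=(+3.728,-1.529) ωy=+69.47

Key-timestep trajectory:
   step    t(s)  obj.x    obj.z    obj.vx   obj.vz 
    112  0.2353   +0.140  +0.030  +0.926  -0.380
    225  0.4727   +0.471  -0.105  +1.860  -0.763
    338  0.7101   +1.023  -0.332  +2.794  -1.146


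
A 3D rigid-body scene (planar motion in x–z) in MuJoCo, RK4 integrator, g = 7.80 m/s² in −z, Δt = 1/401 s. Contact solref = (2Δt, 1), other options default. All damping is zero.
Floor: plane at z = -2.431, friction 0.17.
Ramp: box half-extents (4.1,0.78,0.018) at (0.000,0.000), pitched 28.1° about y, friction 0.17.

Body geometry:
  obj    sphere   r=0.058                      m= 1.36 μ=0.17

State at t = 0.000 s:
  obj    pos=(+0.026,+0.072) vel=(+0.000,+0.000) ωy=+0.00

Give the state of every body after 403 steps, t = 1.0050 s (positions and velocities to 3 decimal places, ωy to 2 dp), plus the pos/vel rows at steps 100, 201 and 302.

State at t = 1.0050 s:
  obj    pos=(+1.195,-0.552) vel=(+2.327,-1.242) ωy=+45.46

Key-timestep trajectory:
   step    t(s)  obj.x    obj.z    obj.vx   obj.vz 
    100  0.2494   +0.098  +0.034  +0.577  -0.308
    201  0.5012   +0.317  -0.083  +1.160  -0.620
    302  0.7531   +0.683  -0.278  +1.744  -0.931


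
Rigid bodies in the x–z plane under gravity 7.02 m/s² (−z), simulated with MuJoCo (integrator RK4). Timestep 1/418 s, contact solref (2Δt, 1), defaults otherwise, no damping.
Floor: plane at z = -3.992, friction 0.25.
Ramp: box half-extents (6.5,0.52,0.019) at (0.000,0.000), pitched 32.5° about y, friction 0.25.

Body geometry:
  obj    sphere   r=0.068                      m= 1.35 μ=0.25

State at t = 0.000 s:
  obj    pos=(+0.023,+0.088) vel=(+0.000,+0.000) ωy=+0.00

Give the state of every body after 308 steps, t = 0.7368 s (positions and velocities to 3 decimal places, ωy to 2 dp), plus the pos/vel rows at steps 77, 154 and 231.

State at t = 0.7368 s:
  obj    pos=(+0.640,-0.305) vel=(+1.674,-1.067) ωy=+29.19

Key-timestep trajectory:
   step    t(s)  obj.x    obj.z    obj.vx   obj.vz 
     77  0.1842   +0.062  +0.064  +0.419  -0.267
    154  0.3684   +0.177  -0.010  +0.837  -0.533
    231  0.5526   +0.370  -0.133  +1.256  -0.800


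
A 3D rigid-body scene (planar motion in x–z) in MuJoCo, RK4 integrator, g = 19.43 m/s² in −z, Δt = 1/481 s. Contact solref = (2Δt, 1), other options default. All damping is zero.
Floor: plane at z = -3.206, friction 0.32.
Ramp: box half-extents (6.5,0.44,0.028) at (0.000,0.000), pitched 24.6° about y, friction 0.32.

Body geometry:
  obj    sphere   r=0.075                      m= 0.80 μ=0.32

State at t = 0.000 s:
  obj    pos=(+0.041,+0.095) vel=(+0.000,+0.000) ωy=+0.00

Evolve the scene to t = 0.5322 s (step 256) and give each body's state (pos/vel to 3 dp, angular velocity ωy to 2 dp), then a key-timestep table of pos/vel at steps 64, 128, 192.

State at t = 0.5322 s:
  obj    pos=(+0.785,-0.246) vel=(+2.796,-1.280) ωy=+40.99

Key-timestep trajectory:
   step    t(s)  obj.x    obj.z    obj.vx   obj.vz 
     64  0.1331   +0.087  +0.073  +0.699  -0.320
    128  0.2661   +0.227  +0.009  +1.398  -0.640
    192  0.3992   +0.459  -0.097  +2.097  -0.960


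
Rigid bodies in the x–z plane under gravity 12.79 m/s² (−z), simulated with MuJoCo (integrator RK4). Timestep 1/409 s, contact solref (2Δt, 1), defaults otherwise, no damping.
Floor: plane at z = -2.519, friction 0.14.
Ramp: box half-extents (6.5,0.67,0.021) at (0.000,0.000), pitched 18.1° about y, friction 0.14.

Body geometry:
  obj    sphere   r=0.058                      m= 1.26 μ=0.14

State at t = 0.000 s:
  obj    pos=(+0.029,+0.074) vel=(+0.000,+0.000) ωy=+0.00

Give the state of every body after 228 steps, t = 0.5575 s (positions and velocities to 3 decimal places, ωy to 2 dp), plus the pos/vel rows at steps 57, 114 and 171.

State at t = 0.5575 s:
  obj    pos=(+0.448,-0.063) vel=(+1.504,-0.492) ωy=+27.27

Key-timestep trajectory:
   step    t(s)  obj.x    obj.z    obj.vx   obj.vz 
     57  0.1394   +0.055  +0.065  +0.376  -0.123
    114  0.2787   +0.134  +0.039  +0.752  -0.246
    171  0.4181   +0.265  -0.003  +1.128  -0.369


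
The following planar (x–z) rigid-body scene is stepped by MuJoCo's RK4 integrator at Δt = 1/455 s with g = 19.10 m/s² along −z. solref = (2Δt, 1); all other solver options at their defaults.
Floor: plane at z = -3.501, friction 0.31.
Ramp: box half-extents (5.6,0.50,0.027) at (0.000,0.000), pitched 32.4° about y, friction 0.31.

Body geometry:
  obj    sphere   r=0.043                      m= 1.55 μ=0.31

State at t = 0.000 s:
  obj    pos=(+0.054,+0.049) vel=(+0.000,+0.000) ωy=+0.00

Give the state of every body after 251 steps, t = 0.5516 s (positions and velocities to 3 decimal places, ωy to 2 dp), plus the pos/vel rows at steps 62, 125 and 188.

State at t = 0.5516 s:
  obj    pos=(+0.993,-0.547) vel=(+3.405,-2.161) ωy=+93.77

Key-timestep trajectory:
   step    t(s)  obj.x    obj.z    obj.vx   obj.vz 
     62  0.1363   +0.111  +0.012  +0.841  -0.534
    125  0.2747   +0.287  -0.099  +1.696  -1.076
    188  0.4132   +0.581  -0.286  +2.550  -1.619


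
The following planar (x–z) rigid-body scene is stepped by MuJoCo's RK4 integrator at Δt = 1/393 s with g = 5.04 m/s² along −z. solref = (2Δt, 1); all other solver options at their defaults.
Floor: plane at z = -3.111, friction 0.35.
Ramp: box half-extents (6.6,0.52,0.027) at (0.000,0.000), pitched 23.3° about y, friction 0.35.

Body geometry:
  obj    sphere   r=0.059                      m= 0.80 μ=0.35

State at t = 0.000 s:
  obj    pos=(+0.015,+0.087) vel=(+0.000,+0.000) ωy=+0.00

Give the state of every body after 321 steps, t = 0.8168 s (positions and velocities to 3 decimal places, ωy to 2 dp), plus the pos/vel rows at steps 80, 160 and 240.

State at t = 0.8168 s:
  obj    pos=(+0.451,-0.101) vel=(+1.068,-0.460) ωy=+19.71

Key-timestep trajectory:
   step    t(s)  obj.x    obj.z    obj.vx   obj.vz 
     80  0.2036   +0.042  +0.075  +0.266  -0.115
    160  0.4071   +0.123  +0.040  +0.532  -0.229
    240  0.6107   +0.259  -0.018  +0.799  -0.344


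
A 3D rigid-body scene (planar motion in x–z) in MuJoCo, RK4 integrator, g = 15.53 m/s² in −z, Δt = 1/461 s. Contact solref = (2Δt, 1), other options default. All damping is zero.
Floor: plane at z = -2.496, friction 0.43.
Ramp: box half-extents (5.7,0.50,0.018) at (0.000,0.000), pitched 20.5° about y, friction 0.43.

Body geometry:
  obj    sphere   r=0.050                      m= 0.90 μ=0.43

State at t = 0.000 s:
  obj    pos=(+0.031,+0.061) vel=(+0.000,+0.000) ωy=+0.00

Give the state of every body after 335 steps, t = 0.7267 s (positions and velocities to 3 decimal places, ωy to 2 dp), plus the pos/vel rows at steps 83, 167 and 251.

State at t = 0.7267 s:
  obj    pos=(+0.992,-0.298) vel=(+2.644,-0.989) ωy=+56.46

Key-timestep trajectory:
   step    t(s)  obj.x    obj.z    obj.vx   obj.vz 
     83  0.1800   +0.090  +0.039  +0.655  -0.245
    167  0.3623   +0.270  -0.028  +1.318  -0.493
    251  0.5445   +0.570  -0.141  +1.981  -0.741


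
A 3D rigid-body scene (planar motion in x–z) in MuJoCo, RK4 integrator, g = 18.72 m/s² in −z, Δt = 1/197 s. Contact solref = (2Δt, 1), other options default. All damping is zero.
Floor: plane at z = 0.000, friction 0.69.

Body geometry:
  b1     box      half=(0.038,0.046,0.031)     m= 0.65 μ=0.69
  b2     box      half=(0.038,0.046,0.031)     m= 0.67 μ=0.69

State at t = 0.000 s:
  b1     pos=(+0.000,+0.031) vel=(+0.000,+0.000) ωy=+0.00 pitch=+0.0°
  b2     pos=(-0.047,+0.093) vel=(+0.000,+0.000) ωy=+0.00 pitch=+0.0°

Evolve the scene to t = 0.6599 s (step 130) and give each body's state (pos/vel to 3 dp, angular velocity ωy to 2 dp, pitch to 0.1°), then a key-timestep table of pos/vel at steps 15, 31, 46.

State at t = 0.6599 s:
  b1     pos=(+0.000,+0.031) vel=(+0.000,+0.000) ωy=+0.00 pitch=+0.0°
  b2     pos=(-0.085,+0.038) vel=(+0.000,+0.000) ωy=+0.00 pitch=-90.0°

Key-timestep trajectory:
   step    t(s)  b1.x    b1.z    b1.vx   b1.vz   b2.x    b2.z    b2.vx   b2.vz 
     15  0.0761   +0.000  +0.031  +0.001  +0.000   -0.056  +0.089  -0.249  -0.162
     31  0.1574   +0.000  +0.031  +0.000  +0.000   -0.082  +0.038  -0.669  -0.696
     46  0.2335   +0.000  +0.031  +0.000  +0.000   -0.085  +0.038  +0.104  -0.036


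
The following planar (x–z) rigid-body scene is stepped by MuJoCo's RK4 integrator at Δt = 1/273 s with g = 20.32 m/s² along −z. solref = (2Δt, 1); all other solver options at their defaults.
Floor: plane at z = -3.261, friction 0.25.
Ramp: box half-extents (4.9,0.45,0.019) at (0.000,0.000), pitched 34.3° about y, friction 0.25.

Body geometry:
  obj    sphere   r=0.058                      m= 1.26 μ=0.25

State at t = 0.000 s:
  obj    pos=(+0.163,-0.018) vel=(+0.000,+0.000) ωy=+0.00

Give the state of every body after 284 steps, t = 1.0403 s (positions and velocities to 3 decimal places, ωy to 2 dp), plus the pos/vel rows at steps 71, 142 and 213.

State at t = 1.0403 s:
  obj    pos=(+3.820,-2.512) vel=(+7.030,-4.795) ωy=+146.67

Key-timestep trajectory:
   step    t(s)  obj.x    obj.z    obj.vx   obj.vz 
     71  0.2601   +0.392  -0.174  +1.758  -1.199
    142  0.5201   +1.077  -0.642  +3.515  -2.398
    213  0.7802   +2.220  -1.421  +5.272  -3.597
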